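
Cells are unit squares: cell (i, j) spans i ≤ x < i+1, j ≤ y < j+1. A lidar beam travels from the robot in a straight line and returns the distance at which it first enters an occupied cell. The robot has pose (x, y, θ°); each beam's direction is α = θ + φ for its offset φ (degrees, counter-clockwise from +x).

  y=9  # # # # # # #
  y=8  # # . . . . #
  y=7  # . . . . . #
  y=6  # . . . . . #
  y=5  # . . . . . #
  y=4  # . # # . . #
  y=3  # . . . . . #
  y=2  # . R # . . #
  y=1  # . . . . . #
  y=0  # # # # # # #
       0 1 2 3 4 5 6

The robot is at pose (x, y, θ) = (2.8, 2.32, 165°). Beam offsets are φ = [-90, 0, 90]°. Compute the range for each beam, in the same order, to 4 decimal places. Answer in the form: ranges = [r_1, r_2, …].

ranges = [1.7393, 1.8635, 1.3666]

beam 1: φ=-90°, α=75°
  direction (0.2588, 0.9659); cell (2,2); t to first gridline: x 0.7727, y 0.7040 (then +3.8637 / +1.0353)
    (2,3) via y @ 0.7040
    (3,3) via x @ 0.7727
    (3,4) via y @ 1.7393  # hit
  → r_1 = 1.7393
beam 2: φ=0°, α=165°
  direction (-0.9659, 0.2588); cell (2,2); t to first gridline: x 0.8282, y 2.6273 (then +1.0353 / +3.8637)
    (1,2) via x @ 0.8282
    (0,2) via x @ 1.8635  # hit
  → r_2 = 1.8635
beam 3: φ=90°, α=255°
  direction (-0.2588, -0.9659); cell (2,2); t to first gridline: x 3.0910, y 0.3313 (then +3.8637 / +1.0353)
    (2,1) via y @ 0.3313
    (2,0) via y @ 1.3666  # hit
  → r_3 = 1.3666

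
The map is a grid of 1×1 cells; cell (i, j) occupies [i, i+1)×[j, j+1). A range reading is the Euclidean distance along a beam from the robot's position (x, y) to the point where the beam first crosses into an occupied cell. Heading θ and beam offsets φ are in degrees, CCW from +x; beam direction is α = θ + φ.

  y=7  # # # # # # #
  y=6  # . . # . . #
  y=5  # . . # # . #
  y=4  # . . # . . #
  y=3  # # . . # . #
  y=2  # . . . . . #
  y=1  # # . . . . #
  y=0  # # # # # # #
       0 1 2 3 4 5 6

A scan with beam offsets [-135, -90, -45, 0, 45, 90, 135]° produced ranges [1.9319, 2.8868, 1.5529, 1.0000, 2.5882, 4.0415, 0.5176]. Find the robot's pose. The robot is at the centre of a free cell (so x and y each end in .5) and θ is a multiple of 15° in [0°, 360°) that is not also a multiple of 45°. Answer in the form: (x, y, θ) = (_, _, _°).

(x, y, θ) = (2.5, 4.5, 210°)

Candidates: 23 free-cell centres × 16 headings = 368 poses. Raycast each; keep the one whose scan matches to 4 dp.
  (2.5, 1.5, 15°): beam 1 = 0.5774 ≠ 1.9319 ✗
  (5.5, 2.5, 330°): beam 1 = 3.6235 ≠ 1.9319 ✗
  (1.5, 6.5, 30°): beam 2 = 6.3509 ≠ 2.8868 ✗
  …
  (2.5, 4.5, 210°): r_1=1.9319, r_2=2.8868, r_3=1.5529, r_4=1.0000, r_5=2.5882, r_6=4.0415, r_7=0.5176 — all match ✓
Unique over the lattice → pose = (2.5, 4.5, 210°).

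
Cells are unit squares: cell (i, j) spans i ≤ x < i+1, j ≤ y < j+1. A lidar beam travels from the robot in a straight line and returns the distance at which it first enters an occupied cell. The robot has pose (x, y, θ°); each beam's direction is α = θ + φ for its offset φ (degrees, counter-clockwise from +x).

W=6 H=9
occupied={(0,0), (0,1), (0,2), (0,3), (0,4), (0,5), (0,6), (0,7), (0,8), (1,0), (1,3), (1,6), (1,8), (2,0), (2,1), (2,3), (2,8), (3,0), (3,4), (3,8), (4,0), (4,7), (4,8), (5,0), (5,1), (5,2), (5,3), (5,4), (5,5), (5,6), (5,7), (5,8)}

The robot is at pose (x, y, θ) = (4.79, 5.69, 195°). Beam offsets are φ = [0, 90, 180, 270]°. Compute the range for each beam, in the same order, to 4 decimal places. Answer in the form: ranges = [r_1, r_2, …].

ranges = [3.9237, 0.8114, 0.2174, 1.3562]

beam 1: φ=0°, α=195°
  dir = (cos 195°, sin 195°) = (-0.9659, -0.2588); from cell (4,5)
  next x-line at t=0.8179, next y-line at t=2.6660; Δt_x=1.0353, Δt_y=3.8637
    x: enter (3,5) at t=0.8179
    x: enter (2,5) at t=1.8531
    y: enter (2,4) at t=2.6660
    x: enter (1,4) at t=2.8884
    x: enter (0,4) at t=3.9237 ← occupied
  → r_1 = 3.9237
beam 2: φ=90°, α=285°
  dir = (cos 285°, sin 285°) = (0.2588, -0.9659); from cell (4,5)
  next x-line at t=0.8114, next y-line at t=0.7143; Δt_x=3.8637, Δt_y=1.0353
    y: enter (4,4) at t=0.7143
    x: enter (5,4) at t=0.8114 ← occupied
  → r_2 = 0.8114
beam 3: φ=180°, α=15°
  dir = (cos 15°, sin 15°) = (0.9659, 0.2588); from cell (4,5)
  next x-line at t=0.2174, next y-line at t=1.1977; Δt_x=1.0353, Δt_y=3.8637
    x: enter (5,5) at t=0.2174 ← occupied
  → r_3 = 0.2174
beam 4: φ=270°, α=105°
  dir = (cos 105°, sin 105°) = (-0.2588, 0.9659); from cell (4,5)
  next x-line at t=3.0523, next y-line at t=0.3209; Δt_x=3.8637, Δt_y=1.0353
    y: enter (4,6) at t=0.3209
    y: enter (4,7) at t=1.3562 ← occupied
  → r_4 = 1.3562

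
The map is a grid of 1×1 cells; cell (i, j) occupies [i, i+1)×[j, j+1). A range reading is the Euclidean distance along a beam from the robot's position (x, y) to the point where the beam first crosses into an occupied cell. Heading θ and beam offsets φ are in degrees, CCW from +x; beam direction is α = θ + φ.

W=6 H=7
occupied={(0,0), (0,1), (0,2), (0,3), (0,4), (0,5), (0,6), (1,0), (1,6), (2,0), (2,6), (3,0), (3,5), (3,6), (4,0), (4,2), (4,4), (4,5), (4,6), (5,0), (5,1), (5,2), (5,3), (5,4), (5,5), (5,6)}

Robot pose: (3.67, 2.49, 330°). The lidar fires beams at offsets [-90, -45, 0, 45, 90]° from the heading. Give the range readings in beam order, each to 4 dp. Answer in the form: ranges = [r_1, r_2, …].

beam 1: φ=-90°, α=240°
  direction (-0.5000, -0.8660); cell (3,2); t to first gridline: x 1.3400, y 0.5658 (then +2.0000 / +1.1547)
    (3,1) via y @ 0.5658
    (2,1) via x @ 1.3400
    (2,0) via y @ 1.7205  # hit
  → r_1 = 1.7205
beam 2: φ=-45°, α=285°
  direction (0.2588, -0.9659); cell (3,2); t to first gridline: x 1.2750, y 0.5073 (then +3.8637 / +1.0353)
    (3,1) via y @ 0.5073
    (4,1) via x @ 1.2750
    (4,0) via y @ 1.5426  # hit
  → r_2 = 1.5426
beam 3: φ=0°, α=330°
  direction (0.8660, -0.5000); cell (3,2); t to first gridline: x 0.3811, y 0.9800 (then +1.1547 / +2.0000)
    (4,2) via x @ 0.3811  # hit
  → r_3 = 0.3811
beam 4: φ=45°, α=15°
  direction (0.9659, 0.2588); cell (3,2); t to first gridline: x 0.3416, y 1.9705 (then +1.0353 / +3.8637)
    (4,2) via x @ 0.3416  # hit
  → r_4 = 0.3416
beam 5: φ=90°, α=60°
  direction (0.5000, 0.8660); cell (3,2); t to first gridline: x 0.6600, y 0.5889 (then +2.0000 / +1.1547)
    (3,3) via y @ 0.5889
    (4,3) via x @ 0.6600
    (4,4) via y @ 1.7436  # hit
  → r_5 = 1.7436

ranges = [1.7205, 1.5426, 0.3811, 0.3416, 1.7436]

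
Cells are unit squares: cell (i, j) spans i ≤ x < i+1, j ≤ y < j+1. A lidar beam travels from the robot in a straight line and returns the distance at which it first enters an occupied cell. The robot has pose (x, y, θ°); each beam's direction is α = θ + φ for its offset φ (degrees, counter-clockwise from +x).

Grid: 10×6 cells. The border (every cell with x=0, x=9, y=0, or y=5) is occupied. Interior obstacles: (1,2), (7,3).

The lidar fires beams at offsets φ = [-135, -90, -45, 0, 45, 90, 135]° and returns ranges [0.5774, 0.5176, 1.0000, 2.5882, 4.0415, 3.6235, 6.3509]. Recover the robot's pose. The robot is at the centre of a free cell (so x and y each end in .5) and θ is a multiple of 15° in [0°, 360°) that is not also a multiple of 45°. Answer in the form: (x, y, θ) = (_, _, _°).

Candidates: 30 free-cell centres × 16 headings = 480 poses. Raycast each; keep the one whose scan matches to 4 dp.
  (7.5, 2.5, 345°): beam 1 = 3.0000 ≠ 0.5774 ✗
  (4.5, 2.5, 165°): beam 1 = 2.8868 ≠ 0.5774 ✗
  (1.5, 1.5, 75°): beam 2 = 1.9319 ≠ 0.5176 ✗
  …
  (3.5, 4.5, 195°): r_1=0.5774, r_2=0.5176, r_3=1.0000, r_4=2.5882, r_5=4.0415, r_6=3.6235, r_7=6.3509 — all match ✓
Only this pose fits every beam.

(x, y, θ) = (3.5, 4.5, 195°)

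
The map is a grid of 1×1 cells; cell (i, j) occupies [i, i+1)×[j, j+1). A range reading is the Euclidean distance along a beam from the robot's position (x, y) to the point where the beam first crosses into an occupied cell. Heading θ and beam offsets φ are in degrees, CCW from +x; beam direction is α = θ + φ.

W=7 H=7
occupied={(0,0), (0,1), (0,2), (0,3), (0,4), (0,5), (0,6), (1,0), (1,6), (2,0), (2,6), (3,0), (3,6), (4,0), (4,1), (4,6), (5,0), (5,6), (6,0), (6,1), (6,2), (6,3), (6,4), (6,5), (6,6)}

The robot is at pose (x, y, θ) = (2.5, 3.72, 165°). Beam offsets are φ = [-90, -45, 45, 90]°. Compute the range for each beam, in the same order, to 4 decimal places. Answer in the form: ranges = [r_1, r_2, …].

ranges = [2.3604, 2.6327, 1.7321, 2.8160]

beam 1: φ=-90°, α=75°
  d=(0.2588,0.9659)  start (2,3)  tX=1.9319 tY=0.2899  stride 1/|dx|=3.8637 1/|dy|=1.0353
    cross y-line → (2,4), t=0.2899
    cross y-line → (2,5), t=1.3252
    cross x-line → (3,5), t=1.9319
    cross y-line → (3,6), t=2.3604 (wall)
  → r_1 = 2.3604
beam 2: φ=-45°, α=120°
  d=(-0.5000,0.8660)  start (2,3)  tX=1.0000 tY=0.3233  stride 1/|dx|=2.0000 1/|dy|=1.1547
    cross y-line → (2,4), t=0.3233
    cross x-line → (1,4), t=1.0000
    cross y-line → (1,5), t=1.4780
    cross y-line → (1,6), t=2.6327 (wall)
  → r_2 = 2.6327
beam 3: φ=45°, α=210°
  d=(-0.8660,-0.5000)  start (2,3)  tX=0.5774 tY=1.4400  stride 1/|dx|=1.1547 1/|dy|=2.0000
    cross x-line → (1,3), t=0.5774
    cross y-line → (1,2), t=1.4400
    cross x-line → (0,2), t=1.7321 (wall)
  → r_3 = 1.7321
beam 4: φ=90°, α=255°
  d=(-0.2588,-0.9659)  start (2,3)  tX=1.9319 tY=0.7454  stride 1/|dx|=3.8637 1/|dy|=1.0353
    cross y-line → (2,2), t=0.7454
    cross y-line → (2,1), t=1.7807
    cross x-line → (1,1), t=1.9319
    cross y-line → (1,0), t=2.8160 (wall)
  → r_4 = 2.8160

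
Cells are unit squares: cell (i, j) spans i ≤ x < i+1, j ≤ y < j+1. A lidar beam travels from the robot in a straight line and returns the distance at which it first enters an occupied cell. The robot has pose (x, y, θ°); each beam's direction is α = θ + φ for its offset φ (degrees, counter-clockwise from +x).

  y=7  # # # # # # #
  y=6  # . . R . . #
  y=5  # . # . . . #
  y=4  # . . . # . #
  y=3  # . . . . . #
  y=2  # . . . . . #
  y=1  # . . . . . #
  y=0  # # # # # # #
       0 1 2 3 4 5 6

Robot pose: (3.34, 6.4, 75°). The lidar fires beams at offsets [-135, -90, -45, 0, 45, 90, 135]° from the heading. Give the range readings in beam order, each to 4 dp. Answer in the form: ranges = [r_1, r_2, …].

beam 1: φ=-135°, α=300°
  d=(0.5000,-0.8660)  start (3,6)  tX=1.3200 tY=0.4619  stride 1/|dx|=2.0000 1/|dy|=1.1547
    cross y-line → (3,5), t=0.4619
    cross x-line → (4,5), t=1.3200
    cross y-line → (4,4), t=1.6166 (wall)
  → r_1 = 1.6166
beam 2: φ=-90°, α=345°
  d=(0.9659,-0.2588)  start (3,6)  tX=0.6833 tY=1.5455  stride 1/|dx|=1.0353 1/|dy|=3.8637
    cross x-line → (4,6), t=0.6833
    cross y-line → (4,5), t=1.5455
    cross x-line → (5,5), t=1.7186
    cross x-line → (6,5), t=2.7538 (wall)
  → r_2 = 2.7538
beam 3: φ=-45°, α=30°
  d=(0.8660,0.5000)  start (3,6)  tX=0.7621 tY=1.2000  stride 1/|dx|=1.1547 1/|dy|=2.0000
    cross x-line → (4,6), t=0.7621
    cross y-line → (4,7), t=1.2000 (wall)
  → r_3 = 1.2000
beam 4: φ=0°, α=75°
  d=(0.2588,0.9659)  start (3,6)  tX=2.5500 tY=0.6212  stride 1/|dx|=3.8637 1/|dy|=1.0353
    cross y-line → (3,7), t=0.6212 (wall)
  → r_4 = 0.6212
beam 5: φ=45°, α=120°
  d=(-0.5000,0.8660)  start (3,6)  tX=0.6800 tY=0.6928  stride 1/|dx|=2.0000 1/|dy|=1.1547
    cross x-line → (2,6), t=0.6800
    cross y-line → (2,7), t=0.6928 (wall)
  → r_5 = 0.6928
beam 6: φ=90°, α=165°
  d=(-0.9659,0.2588)  start (3,6)  tX=0.3520 tY=2.3182  stride 1/|dx|=1.0353 1/|dy|=3.8637
    cross x-line → (2,6), t=0.3520
    cross x-line → (1,6), t=1.3873
    cross y-line → (1,7), t=2.3182 (wall)
  → r_6 = 2.3182
beam 7: φ=135°, α=210°
  d=(-0.8660,-0.5000)  start (3,6)  tX=0.3926 tY=0.8000  stride 1/|dx|=1.1547 1/|dy|=2.0000
    cross x-line → (2,6), t=0.3926
    cross y-line → (2,5), t=0.8000 (wall)
  → r_7 = 0.8000

ranges = [1.6166, 2.7538, 1.2000, 0.6212, 0.6928, 2.3182, 0.8000]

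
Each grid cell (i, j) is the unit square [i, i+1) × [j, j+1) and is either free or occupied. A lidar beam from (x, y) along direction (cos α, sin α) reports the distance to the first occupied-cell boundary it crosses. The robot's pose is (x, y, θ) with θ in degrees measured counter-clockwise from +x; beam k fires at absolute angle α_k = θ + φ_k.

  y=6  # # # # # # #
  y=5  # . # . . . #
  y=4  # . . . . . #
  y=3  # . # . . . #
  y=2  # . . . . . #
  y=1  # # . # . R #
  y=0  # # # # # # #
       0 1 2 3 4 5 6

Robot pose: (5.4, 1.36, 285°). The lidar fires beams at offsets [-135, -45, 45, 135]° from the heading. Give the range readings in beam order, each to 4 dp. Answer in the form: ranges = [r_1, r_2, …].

ranges = [3.2800, 0.4157, 0.6928, 1.2000]

beam 1: φ=-135°, α=150°
  d=(-0.8660,0.5000)  start (5,1)  tX=0.4619 tY=1.2800  stride 1/|dx|=1.1547 1/|dy|=2.0000
    cross x-line → (4,1), t=0.4619
    cross y-line → (4,2), t=1.2800
    cross x-line → (3,2), t=1.6166
    cross x-line → (2,2), t=2.7713
    cross y-line → (2,3), t=3.2800 (wall)
  → r_1 = 3.2800
beam 2: φ=-45°, α=240°
  d=(-0.5000,-0.8660)  start (5,1)  tX=0.8000 tY=0.4157  stride 1/|dx|=2.0000 1/|dy|=1.1547
    cross y-line → (5,0), t=0.4157 (wall)
  → r_2 = 0.4157
beam 3: φ=45°, α=330°
  d=(0.8660,-0.5000)  start (5,1)  tX=0.6928 tY=0.7200  stride 1/|dx|=1.1547 1/|dy|=2.0000
    cross x-line → (6,1), t=0.6928 (wall)
  → r_3 = 0.6928
beam 4: φ=135°, α=60°
  d=(0.5000,0.8660)  start (5,1)  tX=1.2000 tY=0.7390  stride 1/|dx|=2.0000 1/|dy|=1.1547
    cross y-line → (5,2), t=0.7390
    cross x-line → (6,2), t=1.2000 (wall)
  → r_4 = 1.2000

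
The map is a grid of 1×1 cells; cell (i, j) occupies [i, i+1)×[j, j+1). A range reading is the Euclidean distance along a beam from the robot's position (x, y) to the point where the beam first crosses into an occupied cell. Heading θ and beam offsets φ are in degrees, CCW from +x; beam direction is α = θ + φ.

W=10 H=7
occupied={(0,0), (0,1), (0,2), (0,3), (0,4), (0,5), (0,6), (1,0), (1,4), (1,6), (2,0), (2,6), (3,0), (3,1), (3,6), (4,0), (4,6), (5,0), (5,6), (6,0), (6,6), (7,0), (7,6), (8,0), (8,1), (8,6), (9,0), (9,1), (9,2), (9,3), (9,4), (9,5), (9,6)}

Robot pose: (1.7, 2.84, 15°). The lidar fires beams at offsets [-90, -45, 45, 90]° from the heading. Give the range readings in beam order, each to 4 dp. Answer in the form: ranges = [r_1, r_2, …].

ranges = [1.9049, 1.6800, 3.6489, 1.2009]

beam 1: φ=-90°, α=285°
  direction (0.2588, -0.9659); cell (1,2); t to first gridline: x 1.1591, y 0.8696 (then +3.8637 / +1.0353)
    (1,1) via y @ 0.8696
    (2,1) via x @ 1.1591
    (2,0) via y @ 1.9049  # hit
  → r_1 = 1.9049
beam 2: φ=-45°, α=330°
  direction (0.8660, -0.5000); cell (1,2); t to first gridline: x 0.3464, y 1.6800 (then +1.1547 / +2.0000)
    (2,2) via x @ 0.3464
    (3,2) via x @ 1.5011
    (3,1) via y @ 1.6800  # hit
  → r_2 = 1.6800
beam 3: φ=45°, α=60°
  direction (0.5000, 0.8660); cell (1,2); t to first gridline: x 0.6000, y 0.1848 (then +2.0000 / +1.1547)
    (1,3) via y @ 0.1848
    (2,3) via x @ 0.6000
    (2,4) via y @ 1.3395
    (2,5) via y @ 2.4942
    (3,5) via x @ 2.6000
    (3,6) via y @ 3.6489  # hit
  → r_3 = 3.6489
beam 4: φ=90°, α=105°
  direction (-0.2588, 0.9659); cell (1,2); t to first gridline: x 2.7046, y 0.1656 (then +3.8637 / +1.0353)
    (1,3) via y @ 0.1656
    (1,4) via y @ 1.2009  # hit
  → r_4 = 1.2009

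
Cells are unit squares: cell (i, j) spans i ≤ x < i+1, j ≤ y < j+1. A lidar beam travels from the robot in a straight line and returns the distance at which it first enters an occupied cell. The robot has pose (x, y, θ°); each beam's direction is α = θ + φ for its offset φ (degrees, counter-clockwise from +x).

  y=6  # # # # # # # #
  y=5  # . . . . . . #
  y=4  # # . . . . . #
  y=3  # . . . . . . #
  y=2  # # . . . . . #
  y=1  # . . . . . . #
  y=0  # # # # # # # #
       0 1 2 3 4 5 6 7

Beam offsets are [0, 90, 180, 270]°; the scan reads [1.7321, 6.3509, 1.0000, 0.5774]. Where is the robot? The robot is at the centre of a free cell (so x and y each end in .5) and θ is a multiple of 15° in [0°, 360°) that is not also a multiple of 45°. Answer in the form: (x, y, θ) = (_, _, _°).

(x, y, θ) = (6.5, 4.5, 120°)

The pose lattice has 28·16 = 448 candidates. Test each by forward raycasting.
  (2.5, 2.5, 255°): beam 1 = 1.5529 ≠ 1.7321 ✗
  (6.5, 1.5, 30°): beam 1 = 0.5774 ≠ 1.7321 ✗
  (5.5, 5.5, 120°): beam 1 = 0.5774 ≠ 1.7321 ✗
  (5.5, 1.5, 75°): beam 1 = 4.6587 ≠ 1.7321 ✗
  …
  (6.5, 4.5, 120°): r_1=1.7321, r_2=6.3509, r_3=1.0000, r_4=0.5774 — all match ✓
Only this pose fits every beam.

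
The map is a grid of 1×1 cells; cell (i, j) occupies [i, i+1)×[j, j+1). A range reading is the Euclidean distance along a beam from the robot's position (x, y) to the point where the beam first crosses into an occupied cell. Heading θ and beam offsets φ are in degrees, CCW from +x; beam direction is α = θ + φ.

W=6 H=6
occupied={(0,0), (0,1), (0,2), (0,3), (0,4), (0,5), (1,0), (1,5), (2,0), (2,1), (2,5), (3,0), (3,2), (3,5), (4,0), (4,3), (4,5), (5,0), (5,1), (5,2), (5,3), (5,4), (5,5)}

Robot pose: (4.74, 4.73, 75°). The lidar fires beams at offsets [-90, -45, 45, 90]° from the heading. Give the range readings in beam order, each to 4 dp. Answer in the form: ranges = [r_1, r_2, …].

ranges = [0.2692, 0.3002, 0.3118, 1.0432]

beam 1: φ=-90°, α=345°
  direction (0.9659, -0.2588); cell (4,4); t to first gridline: x 0.2692, y 2.8205 (then +1.0353 / +3.8637)
    (5,4) via x @ 0.2692  # hit
  → r_1 = 0.2692
beam 2: φ=-45°, α=30°
  direction (0.8660, 0.5000); cell (4,4); t to first gridline: x 0.3002, y 0.5400 (then +1.1547 / +2.0000)
    (5,4) via x @ 0.3002  # hit
  → r_2 = 0.3002
beam 3: φ=45°, α=120°
  direction (-0.5000, 0.8660); cell (4,4); t to first gridline: x 1.4800, y 0.3118 (then +2.0000 / +1.1547)
    (4,5) via y @ 0.3118  # hit
  → r_3 = 0.3118
beam 4: φ=90°, α=165°
  direction (-0.9659, 0.2588); cell (4,4); t to first gridline: x 0.7661, y 1.0432 (then +1.0353 / +3.8637)
    (3,4) via x @ 0.7661
    (3,5) via y @ 1.0432  # hit
  → r_4 = 1.0432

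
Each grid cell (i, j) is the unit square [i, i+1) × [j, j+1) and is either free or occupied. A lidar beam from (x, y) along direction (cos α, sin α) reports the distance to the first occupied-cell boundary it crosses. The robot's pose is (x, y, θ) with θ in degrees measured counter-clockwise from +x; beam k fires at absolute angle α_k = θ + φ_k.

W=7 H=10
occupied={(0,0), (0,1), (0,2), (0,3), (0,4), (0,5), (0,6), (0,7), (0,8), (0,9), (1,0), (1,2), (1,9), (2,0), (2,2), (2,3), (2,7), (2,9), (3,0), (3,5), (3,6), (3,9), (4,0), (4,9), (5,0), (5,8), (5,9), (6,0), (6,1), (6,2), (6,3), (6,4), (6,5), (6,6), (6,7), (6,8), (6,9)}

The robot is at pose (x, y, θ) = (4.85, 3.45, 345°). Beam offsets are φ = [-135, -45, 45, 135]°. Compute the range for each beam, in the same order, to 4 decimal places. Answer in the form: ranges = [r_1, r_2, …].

beam 1: φ=-135°, α=210°
  direction (-0.8660, -0.5000); cell (4,3); t to first gridline: x 0.9815, y 0.9000 (then +1.1547 / +2.0000)
    (4,2) via y @ 0.9000
    (3,2) via x @ 0.9815
    (2,2) via x @ 2.1362  # hit
  → r_1 = 2.1362
beam 2: φ=-45°, α=300°
  direction (0.5000, -0.8660); cell (4,3); t to first gridline: x 0.3000, y 0.5196 (then +2.0000 / +1.1547)
    (5,3) via x @ 0.3000
    (5,2) via y @ 0.5196
    (5,1) via y @ 1.6743
    (6,1) via x @ 2.3000  # hit
  → r_2 = 2.3000
beam 3: φ=45°, α=30°
  direction (0.8660, 0.5000); cell (4,3); t to first gridline: x 0.1732, y 1.1000 (then +1.1547 / +2.0000)
    (5,3) via x @ 0.1732
    (5,4) via y @ 1.1000
    (6,4) via x @ 1.3279  # hit
  → r_3 = 1.3279
beam 4: φ=135°, α=120°
  direction (-0.5000, 0.8660); cell (4,3); t to first gridline: x 1.7000, y 0.6351 (then +2.0000 / +1.1547)
    (4,4) via y @ 0.6351
    (3,4) via x @ 1.7000
    (3,5) via y @ 1.7898  # hit
  → r_4 = 1.7898

ranges = [2.1362, 2.3000, 1.3279, 1.7898]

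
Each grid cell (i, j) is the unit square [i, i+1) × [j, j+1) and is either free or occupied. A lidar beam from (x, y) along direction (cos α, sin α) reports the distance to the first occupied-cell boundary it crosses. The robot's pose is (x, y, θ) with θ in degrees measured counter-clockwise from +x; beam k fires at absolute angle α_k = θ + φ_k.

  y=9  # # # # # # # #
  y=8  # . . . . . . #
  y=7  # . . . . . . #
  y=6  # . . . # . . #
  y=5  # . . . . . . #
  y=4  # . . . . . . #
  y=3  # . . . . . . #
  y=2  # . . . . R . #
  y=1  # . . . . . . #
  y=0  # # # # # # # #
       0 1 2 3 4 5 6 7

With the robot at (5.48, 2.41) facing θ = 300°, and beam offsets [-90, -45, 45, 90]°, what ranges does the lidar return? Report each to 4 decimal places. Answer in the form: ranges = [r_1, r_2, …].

beam 1: φ=-90°, α=210°
  d=(-0.8660,-0.5000)  start (5,2)  tX=0.5543 tY=0.8200  stride 1/|dx|=1.1547 1/|dy|=2.0000
    cross x-line → (4,2), t=0.5543
    cross y-line → (4,1), t=0.8200
    cross x-line → (3,1), t=1.7090
    cross y-line → (3,0), t=2.8200 (wall)
  → r_1 = 2.8200
beam 2: φ=-45°, α=255°
  d=(-0.2588,-0.9659)  start (5,2)  tX=1.8546 tY=0.4245  stride 1/|dx|=3.8637 1/|dy|=1.0353
    cross y-line → (5,1), t=0.4245
    cross y-line → (5,0), t=1.4597 (wall)
  → r_2 = 1.4597
beam 3: φ=45°, α=345°
  d=(0.9659,-0.2588)  start (5,2)  tX=0.5383 tY=1.5841  stride 1/|dx|=1.0353 1/|dy|=3.8637
    cross x-line → (6,2), t=0.5383
    cross x-line → (7,2), t=1.5736 (wall)
  → r_3 = 1.5736
beam 4: φ=90°, α=30°
  d=(0.8660,0.5000)  start (5,2)  tX=0.6004 tY=1.1800  stride 1/|dx|=1.1547 1/|dy|=2.0000
    cross x-line → (6,2), t=0.6004
    cross y-line → (6,3), t=1.1800
    cross x-line → (7,3), t=1.7551 (wall)
  → r_4 = 1.7551

ranges = [2.8200, 1.4597, 1.5736, 1.7551]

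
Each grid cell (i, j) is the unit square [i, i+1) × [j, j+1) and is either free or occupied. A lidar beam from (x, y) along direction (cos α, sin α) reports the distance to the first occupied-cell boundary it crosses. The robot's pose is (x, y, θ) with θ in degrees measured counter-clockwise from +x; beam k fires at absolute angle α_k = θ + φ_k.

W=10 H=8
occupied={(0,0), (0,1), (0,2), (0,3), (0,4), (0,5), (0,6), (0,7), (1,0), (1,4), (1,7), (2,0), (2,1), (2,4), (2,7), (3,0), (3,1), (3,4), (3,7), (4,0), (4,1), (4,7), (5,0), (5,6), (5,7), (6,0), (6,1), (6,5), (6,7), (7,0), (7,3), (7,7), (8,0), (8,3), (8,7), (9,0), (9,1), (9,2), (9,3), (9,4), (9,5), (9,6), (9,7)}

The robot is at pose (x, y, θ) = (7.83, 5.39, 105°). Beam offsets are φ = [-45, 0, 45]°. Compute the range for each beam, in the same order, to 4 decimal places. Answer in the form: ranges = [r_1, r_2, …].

beam 1: φ=-45°, α=60°
  dir = (cos 60°, sin 60°) = (0.5000, 0.8660); from cell (7,5)
  next x-line at t=0.3400, next y-line at t=0.7044; Δt_x=2.0000, Δt_y=1.1547
    x: enter (8,5) at t=0.3400
    y: enter (8,6) at t=0.7044
    y: enter (8,7) at t=1.8591 ← occupied
  → r_1 = 1.8591
beam 2: φ=0°, α=105°
  dir = (cos 105°, sin 105°) = (-0.2588, 0.9659); from cell (7,5)
  next x-line at t=3.2069, next y-line at t=0.6315; Δt_x=3.8637, Δt_y=1.0353
    y: enter (7,6) at t=0.6315
    y: enter (7,7) at t=1.6668 ← occupied
  → r_2 = 1.6668
beam 3: φ=45°, α=150°
  dir = (cos 150°, sin 150°) = (-0.8660, 0.5000); from cell (7,5)
  next x-line at t=0.9584, next y-line at t=1.2200; Δt_x=1.1547, Δt_y=2.0000
    x: enter (6,5) at t=0.9584 ← occupied
  → r_3 = 0.9584

ranges = [1.8591, 1.6668, 0.9584]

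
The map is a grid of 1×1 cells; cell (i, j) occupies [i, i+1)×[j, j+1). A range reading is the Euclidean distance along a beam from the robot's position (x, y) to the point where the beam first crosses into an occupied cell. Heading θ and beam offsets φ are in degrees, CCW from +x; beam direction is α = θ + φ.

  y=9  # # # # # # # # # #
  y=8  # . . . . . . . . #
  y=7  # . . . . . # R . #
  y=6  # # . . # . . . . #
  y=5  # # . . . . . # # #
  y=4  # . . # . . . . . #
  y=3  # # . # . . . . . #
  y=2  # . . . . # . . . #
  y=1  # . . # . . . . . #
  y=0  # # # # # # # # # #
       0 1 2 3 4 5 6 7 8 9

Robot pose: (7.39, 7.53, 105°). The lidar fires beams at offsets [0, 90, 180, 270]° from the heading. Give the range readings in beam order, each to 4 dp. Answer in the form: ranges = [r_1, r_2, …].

beam 1: φ=0°, α=105°
  cosα=-0.2588 sinα=0.9659 | (7,7) | tMaxX 1.5068 tMaxY 0.4866 | tΔX 3.8637 tΔY 1.0353
    t=0.4866 [y] (7,8)
    t=1.5068 [x] (6,8)
    t=1.5219 [y] (6,9) — stop
  → r_1 = 1.5219
beam 2: φ=90°, α=195°
  cosα=-0.9659 sinα=-0.2588 | (7,7) | tMaxX 0.4038 tMaxY 2.0478 | tΔX 1.0353 tΔY 3.8637
    t=0.4038 [x] (6,7) — stop
  → r_2 = 0.4038
beam 3: φ=180°, α=285°
  cosα=0.2588 sinα=-0.9659 | (7,7) | tMaxX 2.3569 tMaxY 0.5487 | tΔX 3.8637 tΔY 1.0353
    t=0.5487 [y] (7,6)
    t=1.5840 [y] (7,5) — stop
  → r_3 = 1.5840
beam 4: φ=270°, α=15°
  cosα=0.9659 sinα=0.2588 | (7,7) | tMaxX 0.6315 tMaxY 1.8159 | tΔX 1.0353 tΔY 3.8637
    t=0.6315 [x] (8,7)
    t=1.6668 [x] (9,7) — stop
  → r_4 = 1.6668

ranges = [1.5219, 0.4038, 1.5840, 1.6668]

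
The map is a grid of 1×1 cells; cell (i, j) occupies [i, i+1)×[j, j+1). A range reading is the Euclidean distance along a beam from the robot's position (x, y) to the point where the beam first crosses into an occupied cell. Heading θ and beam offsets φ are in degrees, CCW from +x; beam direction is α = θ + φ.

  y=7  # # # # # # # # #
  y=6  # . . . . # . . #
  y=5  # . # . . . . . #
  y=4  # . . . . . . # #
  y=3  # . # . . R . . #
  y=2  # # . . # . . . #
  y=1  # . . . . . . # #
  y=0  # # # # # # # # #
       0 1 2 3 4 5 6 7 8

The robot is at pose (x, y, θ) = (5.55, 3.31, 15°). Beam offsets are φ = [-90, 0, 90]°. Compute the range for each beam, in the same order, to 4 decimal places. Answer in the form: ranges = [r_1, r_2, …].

ranges = [2.3915, 2.5364, 3.8202]

beam 1: φ=-90°, α=285°
  dir = (cos 285°, sin 285°) = (0.2588, -0.9659); from cell (5,3)
  next x-line at t=1.7387, next y-line at t=0.3209; Δt_x=3.8637, Δt_y=1.0353
    y: enter (5,2) at t=0.3209
    y: enter (5,1) at t=1.3562
    x: enter (6,1) at t=1.7387
    y: enter (6,0) at t=2.3915 ← occupied
  → r_1 = 2.3915
beam 2: φ=0°, α=15°
  dir = (cos 15°, sin 15°) = (0.9659, 0.2588); from cell (5,3)
  next x-line at t=0.4659, next y-line at t=2.6660; Δt_x=1.0353, Δt_y=3.8637
    x: enter (6,3) at t=0.4659
    x: enter (7,3) at t=1.5012
    x: enter (8,3) at t=2.5364 ← occupied
  → r_2 = 2.5364
beam 3: φ=90°, α=105°
  dir = (cos 105°, sin 105°) = (-0.2588, 0.9659); from cell (5,3)
  next x-line at t=2.1250, next y-line at t=0.7143; Δt_x=3.8637, Δt_y=1.0353
    y: enter (5,4) at t=0.7143
    y: enter (5,5) at t=1.7496
    x: enter (4,5) at t=2.1250
    y: enter (4,6) at t=2.7849
    y: enter (4,7) at t=3.8202 ← occupied
  → r_3 = 3.8202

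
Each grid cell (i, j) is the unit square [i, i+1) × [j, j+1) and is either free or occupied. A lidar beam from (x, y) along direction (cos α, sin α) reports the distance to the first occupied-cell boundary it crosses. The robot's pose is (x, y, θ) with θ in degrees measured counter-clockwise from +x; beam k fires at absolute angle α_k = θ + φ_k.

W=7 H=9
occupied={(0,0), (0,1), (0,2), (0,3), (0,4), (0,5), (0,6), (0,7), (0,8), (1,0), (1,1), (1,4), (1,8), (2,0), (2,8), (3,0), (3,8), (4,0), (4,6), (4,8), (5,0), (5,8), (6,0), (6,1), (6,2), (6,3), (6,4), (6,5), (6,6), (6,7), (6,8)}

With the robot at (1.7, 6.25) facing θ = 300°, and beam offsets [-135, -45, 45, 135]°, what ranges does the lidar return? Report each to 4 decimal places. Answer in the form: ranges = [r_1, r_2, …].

beam 1: φ=-135°, α=165°
  d=(-0.9659,0.2588)  start (1,6)  tX=0.7247 tY=2.8978  stride 1/|dx|=1.0353 1/|dy|=3.8637
    cross x-line → (0,6), t=0.7247 (wall)
  → r_1 = 0.7247
beam 2: φ=-45°, α=255°
  d=(-0.2588,-0.9659)  start (1,6)  tX=2.7046 tY=0.2588  stride 1/|dx|=3.8637 1/|dy|=1.0353
    cross y-line → (1,5), t=0.2588
    cross y-line → (1,4), t=1.2941 (wall)
  → r_2 = 1.2941
beam 3: φ=45°, α=345°
  d=(0.9659,-0.2588)  start (1,6)  tX=0.3106 tY=0.9659  stride 1/|dx|=1.0353 1/|dy|=3.8637
    cross x-line → (2,6), t=0.3106
    cross y-line → (2,5), t=0.9659
    cross x-line → (3,5), t=1.3459
    cross x-line → (4,5), t=2.3811
    cross x-line → (5,5), t=3.4164
    cross x-line → (6,5), t=4.4517 (wall)
  → r_3 = 4.4517
beam 4: φ=135°, α=75°
  d=(0.2588,0.9659)  start (1,6)  tX=1.1591 tY=0.7765  stride 1/|dx|=3.8637 1/|dy|=1.0353
    cross y-line → (1,7), t=0.7765
    cross x-line → (2,7), t=1.1591
    cross y-line → (2,8), t=1.8117 (wall)
  → r_4 = 1.8117

ranges = [0.7247, 1.2941, 4.4517, 1.8117]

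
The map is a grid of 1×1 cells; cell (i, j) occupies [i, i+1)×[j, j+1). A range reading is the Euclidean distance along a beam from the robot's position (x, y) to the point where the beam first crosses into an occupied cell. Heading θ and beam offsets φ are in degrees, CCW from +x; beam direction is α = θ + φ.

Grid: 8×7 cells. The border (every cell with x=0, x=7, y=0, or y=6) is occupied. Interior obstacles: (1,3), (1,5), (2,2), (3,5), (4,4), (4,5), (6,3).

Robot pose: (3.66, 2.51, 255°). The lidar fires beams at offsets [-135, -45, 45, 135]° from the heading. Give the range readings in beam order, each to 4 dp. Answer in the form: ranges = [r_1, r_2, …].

beam 1: φ=-135°, α=120°
  dir = (cos 120°, sin 120°) = (-0.5000, 0.8660); from cell (3,2)
  next x-line at t=1.3200, next y-line at t=0.5658; Δt_x=2.0000, Δt_y=1.1547
    y: enter (3,3) at t=0.5658
    x: enter (2,3) at t=1.3200
    y: enter (2,4) at t=1.7205
    y: enter (2,5) at t=2.8752
    x: enter (1,5) at t=3.3200 ← occupied
  → r_1 = 3.3200
beam 2: φ=-45°, α=210°
  dir = (cos 210°, sin 210°) = (-0.8660, -0.5000); from cell (3,2)
  next x-line at t=0.7621, next y-line at t=1.0200; Δt_x=1.1547, Δt_y=2.0000
    x: enter (2,2) at t=0.7621 ← occupied
  → r_2 = 0.7621
beam 3: φ=45°, α=300°
  dir = (cos 300°, sin 300°) = (0.5000, -0.8660); from cell (3,2)
  next x-line at t=0.6800, next y-line at t=0.5889; Δt_x=2.0000, Δt_y=1.1547
    y: enter (3,1) at t=0.5889
    x: enter (4,1) at t=0.6800
    y: enter (4,0) at t=1.7436 ← occupied
  → r_3 = 1.7436
beam 4: φ=135°, α=30°
  dir = (cos 30°, sin 30°) = (0.8660, 0.5000); from cell (3,2)
  next x-line at t=0.3926, next y-line at t=0.9800; Δt_x=1.1547, Δt_y=2.0000
    x: enter (4,2) at t=0.3926
    y: enter (4,3) at t=0.9800
    x: enter (5,3) at t=1.5473
    x: enter (6,3) at t=2.7020 ← occupied
  → r_4 = 2.7020

ranges = [3.3200, 0.7621, 1.7436, 2.7020]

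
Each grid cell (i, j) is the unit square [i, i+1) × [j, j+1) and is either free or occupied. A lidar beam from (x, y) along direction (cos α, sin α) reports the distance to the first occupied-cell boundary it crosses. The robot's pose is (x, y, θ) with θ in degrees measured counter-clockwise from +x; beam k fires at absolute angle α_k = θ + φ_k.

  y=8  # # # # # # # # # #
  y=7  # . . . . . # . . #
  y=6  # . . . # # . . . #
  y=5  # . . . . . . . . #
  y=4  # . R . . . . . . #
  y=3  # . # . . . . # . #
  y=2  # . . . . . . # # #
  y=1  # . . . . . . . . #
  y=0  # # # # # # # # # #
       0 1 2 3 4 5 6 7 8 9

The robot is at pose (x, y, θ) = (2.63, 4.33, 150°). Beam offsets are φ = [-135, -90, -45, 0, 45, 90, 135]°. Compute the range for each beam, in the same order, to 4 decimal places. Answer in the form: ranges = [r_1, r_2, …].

ranges = [6.5947, 2.7400, 3.7995, 1.8822, 1.6875, 0.3811, 0.3416]

beam 1: φ=-135°, α=15°
  d=(0.9659,0.2588)  start (2,4)  tX=0.3831 tY=2.5887  stride 1/|dx|=1.0353 1/|dy|=3.8637
    cross x-line → (3,4), t=0.3831
    cross x-line → (4,4), t=1.4183
    cross x-line → (5,4), t=2.4536
    cross y-line → (5,5), t=2.5887
    cross x-line → (6,5), t=3.4889
    cross x-line → (7,5), t=4.5242
    cross x-line → (8,5), t=5.5594
    cross y-line → (8,6), t=6.4524
    cross x-line → (9,6), t=6.5947 (wall)
  → r_1 = 6.5947
beam 2: φ=-90°, α=60°
  d=(0.5000,0.8660)  start (2,4)  tX=0.7400 tY=0.7736  stride 1/|dx|=2.0000 1/|dy|=1.1547
    cross x-line → (3,4), t=0.7400
    cross y-line → (3,5), t=0.7736
    cross y-line → (3,6), t=1.9283
    cross x-line → (4,6), t=2.7400 (wall)
  → r_2 = 2.7400
beam 3: φ=-45°, α=105°
  d=(-0.2588,0.9659)  start (2,4)  tX=2.4341 tY=0.6936  stride 1/|dx|=3.8637 1/|dy|=1.0353
    cross y-line → (2,5), t=0.6936
    cross y-line → (2,6), t=1.7289
    cross x-line → (1,6), t=2.4341
    cross y-line → (1,7), t=2.7642
    cross y-line → (1,8), t=3.7995 (wall)
  → r_3 = 3.7995
beam 4: φ=0°, α=150°
  d=(-0.8660,0.5000)  start (2,4)  tX=0.7275 tY=1.3400  stride 1/|dx|=1.1547 1/|dy|=2.0000
    cross x-line → (1,4), t=0.7275
    cross y-line → (1,5), t=1.3400
    cross x-line → (0,5), t=1.8822 (wall)
  → r_4 = 1.8822
beam 5: φ=45°, α=195°
  d=(-0.9659,-0.2588)  start (2,4)  tX=0.6522 tY=1.2750  stride 1/|dx|=1.0353 1/|dy|=3.8637
    cross x-line → (1,4), t=0.6522
    cross y-line → (1,3), t=1.2750
    cross x-line → (0,3), t=1.6875 (wall)
  → r_5 = 1.6875
beam 6: φ=90°, α=240°
  d=(-0.5000,-0.8660)  start (2,4)  tX=1.2600 tY=0.3811  stride 1/|dx|=2.0000 1/|dy|=1.1547
    cross y-line → (2,3), t=0.3811 (wall)
  → r_6 = 0.3811
beam 7: φ=135°, α=285°
  d=(0.2588,-0.9659)  start (2,4)  tX=1.4296 tY=0.3416  stride 1/|dx|=3.8637 1/|dy|=1.0353
    cross y-line → (2,3), t=0.3416 (wall)
  → r_7 = 0.3416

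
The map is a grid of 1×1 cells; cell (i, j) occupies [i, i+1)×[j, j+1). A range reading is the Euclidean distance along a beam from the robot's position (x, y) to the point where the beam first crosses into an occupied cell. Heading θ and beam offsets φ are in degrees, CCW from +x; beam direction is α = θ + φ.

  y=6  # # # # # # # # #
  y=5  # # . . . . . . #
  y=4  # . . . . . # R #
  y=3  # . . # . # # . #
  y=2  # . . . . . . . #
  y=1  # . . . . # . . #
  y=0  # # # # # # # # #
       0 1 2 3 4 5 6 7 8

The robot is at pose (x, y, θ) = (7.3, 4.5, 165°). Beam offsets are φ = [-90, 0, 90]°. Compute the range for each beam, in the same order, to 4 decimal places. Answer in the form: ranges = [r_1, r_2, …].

ranges = [1.5529, 0.3106, 1.1591]

beam 1: φ=-90°, α=75°
  d=(0.2588,0.9659)  start (7,4)  tX=2.7046 tY=0.5176  stride 1/|dx|=3.8637 1/|dy|=1.0353
    cross y-line → (7,5), t=0.5176
    cross y-line → (7,6), t=1.5529 (wall)
  → r_1 = 1.5529
beam 2: φ=0°, α=165°
  d=(-0.9659,0.2588)  start (7,4)  tX=0.3106 tY=1.9319  stride 1/|dx|=1.0353 1/|dy|=3.8637
    cross x-line → (6,4), t=0.3106 (wall)
  → r_2 = 0.3106
beam 3: φ=90°, α=255°
  d=(-0.2588,-0.9659)  start (7,4)  tX=1.1591 tY=0.5176  stride 1/|dx|=3.8637 1/|dy|=1.0353
    cross y-line → (7,3), t=0.5176
    cross x-line → (6,3), t=1.1591 (wall)
  → r_3 = 1.1591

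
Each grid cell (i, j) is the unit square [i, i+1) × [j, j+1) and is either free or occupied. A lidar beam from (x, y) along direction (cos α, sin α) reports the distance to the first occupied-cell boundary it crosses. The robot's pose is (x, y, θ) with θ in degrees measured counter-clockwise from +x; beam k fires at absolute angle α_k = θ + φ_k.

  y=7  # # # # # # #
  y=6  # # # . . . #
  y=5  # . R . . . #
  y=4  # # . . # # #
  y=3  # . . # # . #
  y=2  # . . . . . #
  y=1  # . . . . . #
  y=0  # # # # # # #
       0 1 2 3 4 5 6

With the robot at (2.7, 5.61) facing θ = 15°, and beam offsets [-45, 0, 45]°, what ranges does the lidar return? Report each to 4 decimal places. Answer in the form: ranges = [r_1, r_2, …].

beam 1: φ=-45°, α=330°
  d=(0.8660,-0.5000)  start (2,5)  tX=0.3464 tY=1.2200  stride 1/|dx|=1.1547 1/|dy|=2.0000
    cross x-line → (3,5), t=0.3464
    cross y-line → (3,4), t=1.2200
    cross x-line → (4,4), t=1.5011 (wall)
  → r_1 = 1.5011
beam 2: φ=0°, α=15°
  d=(0.9659,0.2588)  start (2,5)  tX=0.3106 tY=1.5068  stride 1/|dx|=1.0353 1/|dy|=3.8637
    cross x-line → (3,5), t=0.3106
    cross x-line → (4,5), t=1.3459
    cross y-line → (4,6), t=1.5068
    cross x-line → (5,6), t=2.3811
    cross x-line → (6,6), t=3.4164 (wall)
  → r_2 = 3.4164
beam 3: φ=45°, α=60°
  d=(0.5000,0.8660)  start (2,5)  tX=0.6000 tY=0.4503  stride 1/|dx|=2.0000 1/|dy|=1.1547
    cross y-line → (2,6), t=0.4503 (wall)
  → r_3 = 0.4503

ranges = [1.5011, 3.4164, 0.4503]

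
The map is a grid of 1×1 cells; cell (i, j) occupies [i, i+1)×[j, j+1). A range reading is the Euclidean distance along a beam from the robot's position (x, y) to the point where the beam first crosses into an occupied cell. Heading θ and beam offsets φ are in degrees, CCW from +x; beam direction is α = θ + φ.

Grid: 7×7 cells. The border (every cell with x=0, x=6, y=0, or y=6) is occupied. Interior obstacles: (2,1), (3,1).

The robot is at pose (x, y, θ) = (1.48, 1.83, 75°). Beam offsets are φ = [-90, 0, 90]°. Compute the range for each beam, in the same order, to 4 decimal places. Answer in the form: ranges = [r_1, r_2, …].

beam 1: φ=-90°, α=345°
  direction (0.9659, -0.2588); cell (1,1); t to first gridline: x 0.5383, y 3.2069 (then +1.0353 / +3.8637)
    (2,1) via x @ 0.5383  # hit
  → r_1 = 0.5383
beam 2: φ=0°, α=75°
  direction (0.2588, 0.9659); cell (1,1); t to first gridline: x 2.0091, y 0.1760 (then +3.8637 / +1.0353)
    (1,2) via y @ 0.1760
    (1,3) via y @ 1.2113
    (2,3) via x @ 2.0091
    (2,4) via y @ 2.2465
    (2,5) via y @ 3.2818
    (2,6) via y @ 4.3171  # hit
  → r_2 = 4.3171
beam 3: φ=90°, α=165°
  direction (-0.9659, 0.2588); cell (1,1); t to first gridline: x 0.4969, y 0.6568 (then +1.0353 / +3.8637)
    (0,1) via x @ 0.4969  # hit
  → r_3 = 0.4969

ranges = [0.5383, 4.3171, 0.4969]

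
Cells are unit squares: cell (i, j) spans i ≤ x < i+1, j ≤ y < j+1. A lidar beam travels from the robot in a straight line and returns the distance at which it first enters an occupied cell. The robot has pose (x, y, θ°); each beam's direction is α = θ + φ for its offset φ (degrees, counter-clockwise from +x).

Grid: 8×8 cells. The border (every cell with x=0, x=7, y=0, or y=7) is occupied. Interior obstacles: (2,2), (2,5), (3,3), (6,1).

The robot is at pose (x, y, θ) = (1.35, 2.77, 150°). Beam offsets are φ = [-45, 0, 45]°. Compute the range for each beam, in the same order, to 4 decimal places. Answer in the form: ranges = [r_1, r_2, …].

ranges = [1.3523, 0.4041, 0.3623]

beam 1: φ=-45°, α=105°
  dir = (cos 105°, sin 105°) = (-0.2588, 0.9659); from cell (1,2)
  next x-line at t=1.3523, next y-line at t=0.2381; Δt_x=3.8637, Δt_y=1.0353
    y: enter (1,3) at t=0.2381
    y: enter (1,4) at t=1.2734
    x: enter (0,4) at t=1.3523 ← occupied
  → r_1 = 1.3523
beam 2: φ=0°, α=150°
  dir = (cos 150°, sin 150°) = (-0.8660, 0.5000); from cell (1,2)
  next x-line at t=0.4041, next y-line at t=0.4600; Δt_x=1.1547, Δt_y=2.0000
    x: enter (0,2) at t=0.4041 ← occupied
  → r_2 = 0.4041
beam 3: φ=45°, α=195°
  dir = (cos 195°, sin 195°) = (-0.9659, -0.2588); from cell (1,2)
  next x-line at t=0.3623, next y-line at t=2.9751; Δt_x=1.0353, Δt_y=3.8637
    x: enter (0,2) at t=0.3623 ← occupied
  → r_3 = 0.3623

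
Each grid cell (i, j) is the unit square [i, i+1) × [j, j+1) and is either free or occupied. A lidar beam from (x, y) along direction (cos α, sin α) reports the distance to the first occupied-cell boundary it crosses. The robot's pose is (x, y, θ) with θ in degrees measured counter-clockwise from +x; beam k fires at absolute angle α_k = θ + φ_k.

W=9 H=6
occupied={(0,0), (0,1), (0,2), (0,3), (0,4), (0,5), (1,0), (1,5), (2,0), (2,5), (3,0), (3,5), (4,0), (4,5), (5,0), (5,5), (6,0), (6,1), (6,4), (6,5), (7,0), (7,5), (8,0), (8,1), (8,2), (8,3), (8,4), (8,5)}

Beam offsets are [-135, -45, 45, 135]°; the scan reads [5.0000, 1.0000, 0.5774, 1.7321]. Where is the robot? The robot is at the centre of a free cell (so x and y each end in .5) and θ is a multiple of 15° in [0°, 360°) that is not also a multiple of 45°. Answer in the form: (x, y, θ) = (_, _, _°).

The pose lattice has 26·16 = 416 candidates. Test each by forward raycasting.
  (1.5, 4.5, 120°): beam 1 = 6.7293 ≠ 5.0000 ✗
  (7.5, 4.5, 60°): beam 1 = 1.9319 ≠ 5.0000 ✗
  (4.5, 2.5, 210°): beam 1 = 2.5882 ≠ 5.0000 ✗
  …
  (1.5, 2.5, 165°): r_1=5.0000, r_2=1.0000, r_3=0.5774, r_4=1.7321 — all match ✓
Unique over the lattice → pose = (1.5, 2.5, 165°).

(x, y, θ) = (1.5, 2.5, 165°)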